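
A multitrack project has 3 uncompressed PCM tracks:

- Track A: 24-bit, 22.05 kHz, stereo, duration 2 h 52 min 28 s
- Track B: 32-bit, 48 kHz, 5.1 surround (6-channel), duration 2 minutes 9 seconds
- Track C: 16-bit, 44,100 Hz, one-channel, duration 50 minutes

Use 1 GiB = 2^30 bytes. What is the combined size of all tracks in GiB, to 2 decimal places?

Track A: 2 h 52 min 28 s = 10,348 s; 22,050 × 10,348 × 3 × 2 = 1,369,040,400 bytes.
Track B: 2 minutes 9 seconds = 129 s; 48,000 × 129 × 4 × 6 = 148,608,000 bytes.
Track C: 50 minutes = 3,000 s; 44,100 × 3,000 × 2 × 1 = 264,600,000 bytes.
Total = 1,782,248,400 bytes = 1.66 GiB.

1.66 GiB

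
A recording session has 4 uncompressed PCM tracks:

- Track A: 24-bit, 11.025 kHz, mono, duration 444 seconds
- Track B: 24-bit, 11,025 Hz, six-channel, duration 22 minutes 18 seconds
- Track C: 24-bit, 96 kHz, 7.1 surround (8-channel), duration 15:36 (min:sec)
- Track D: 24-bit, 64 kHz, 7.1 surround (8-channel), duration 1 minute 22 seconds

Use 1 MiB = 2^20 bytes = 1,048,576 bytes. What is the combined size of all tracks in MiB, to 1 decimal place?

Track A: 11,025 × 444 × 3 × 1 = 14,685,300 bytes.
Track B: 22 minutes 18 seconds = 1,338 s; 11,025 × 1,338 × 3 × 6 = 265,526,100 bytes.
Track C: 15:36 (min:sec) = 936 s; 96,000 × 936 × 3 × 8 = 2,156,544,000 bytes.
Track D: 1 minute 22 seconds = 82 s; 64,000 × 82 × 3 × 8 = 125,952,000 bytes.
Total = 2,562,707,400 bytes = 2444.0 MiB.

2444.0 MiB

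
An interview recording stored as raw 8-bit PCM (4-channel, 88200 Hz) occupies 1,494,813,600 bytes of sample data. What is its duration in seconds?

4,237 seconds

Byte rate = 88,200 × 1 × 4 = 352,800 bytes/s.
Duration = 1,494,813,600 / 352,800 = 4,237 s.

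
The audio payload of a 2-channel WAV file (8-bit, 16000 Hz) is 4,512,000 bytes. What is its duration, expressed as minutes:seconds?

Byte rate = 16,000 × 1 × 2 = 32,000 bytes/s.
Duration = 4,512,000 / 32,000 = 141 s.
141 s = 2:21.

2:21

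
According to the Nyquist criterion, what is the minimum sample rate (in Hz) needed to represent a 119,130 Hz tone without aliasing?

238,260 Hz

Minimum sample rate = 2 × 119,130 Hz = 238,260 Hz.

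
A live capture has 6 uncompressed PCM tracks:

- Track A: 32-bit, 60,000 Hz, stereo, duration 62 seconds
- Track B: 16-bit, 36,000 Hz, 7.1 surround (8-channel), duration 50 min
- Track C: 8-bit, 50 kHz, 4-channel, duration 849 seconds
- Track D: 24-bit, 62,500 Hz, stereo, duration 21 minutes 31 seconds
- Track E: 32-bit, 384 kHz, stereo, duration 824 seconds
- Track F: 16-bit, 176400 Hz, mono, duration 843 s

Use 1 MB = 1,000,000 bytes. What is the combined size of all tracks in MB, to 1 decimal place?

Track A: 60,000 × 62 × 4 × 2 = 29,760,000 bytes.
Track B: 50 min = 3,000 s; 36,000 × 3,000 × 2 × 8 = 1,728,000,000 bytes.
Track C: 50,000 × 849 × 1 × 4 = 169,800,000 bytes.
Track D: 21 minutes 31 seconds = 1,291 s; 62,500 × 1,291 × 3 × 2 = 484,125,000 bytes.
Track E: 384,000 × 824 × 4 × 2 = 2,531,328,000 bytes.
Track F: 176,400 × 843 × 2 × 1 = 297,410,400 bytes.
Total = 5,240,423,400 bytes = 5240.4 MB.

5240.4 MB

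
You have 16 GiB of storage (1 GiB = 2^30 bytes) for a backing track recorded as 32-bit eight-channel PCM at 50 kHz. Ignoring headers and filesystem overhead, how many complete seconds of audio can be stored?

10,737 seconds

Uncompressed byte rate = 50,000 × 4 × 8 = 1,600,000 bytes/s.
Capacity = 16 × 1,073,741,824 = 17,179,869,184 bytes.
17,179,869,184 / 1,600,000 ≈ 10737.42 s → 10,737 seconds.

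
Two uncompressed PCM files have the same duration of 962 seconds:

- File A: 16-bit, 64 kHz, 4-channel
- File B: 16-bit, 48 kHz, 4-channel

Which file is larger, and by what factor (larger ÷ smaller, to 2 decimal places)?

File A, by a factor of 1.33

File A: 64,000 × 2 × 4 = 512,000 bytes/s.
File B: 48,000 × 2 × 4 = 384,000 bytes/s.
File A is larger; ratio = 492,544,000 / 369,408,000 = 1.33.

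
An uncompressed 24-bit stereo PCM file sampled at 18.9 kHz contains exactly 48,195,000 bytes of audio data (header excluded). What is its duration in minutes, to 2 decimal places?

7.08 minutes

Byte rate = 18,900 × 3 × 2 = 113,400 bytes/s.
Duration = 48,195,000 / 113,400 = 425 s.
425 s / 60 = 7.08 minutes.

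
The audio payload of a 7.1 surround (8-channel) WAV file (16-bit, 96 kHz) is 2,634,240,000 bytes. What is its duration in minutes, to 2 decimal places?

28.58 minutes

Byte rate = 96,000 × 2 × 8 = 1,536,000 bytes/s.
Duration = 2,634,240,000 / 1,536,000 = 1,715 s.
1,715 s / 60 = 28.58 minutes.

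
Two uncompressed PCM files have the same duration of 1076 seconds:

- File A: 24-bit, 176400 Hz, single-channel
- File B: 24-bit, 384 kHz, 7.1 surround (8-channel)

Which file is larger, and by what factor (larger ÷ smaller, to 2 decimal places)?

File B, by a factor of 17.41

File A: 176,400 × 3 × 1 = 529,200 bytes/s.
File B: 384,000 × 3 × 8 = 9,216,000 bytes/s.
File B is larger; ratio = 9,916,416,000 / 569,419,200 = 17.41.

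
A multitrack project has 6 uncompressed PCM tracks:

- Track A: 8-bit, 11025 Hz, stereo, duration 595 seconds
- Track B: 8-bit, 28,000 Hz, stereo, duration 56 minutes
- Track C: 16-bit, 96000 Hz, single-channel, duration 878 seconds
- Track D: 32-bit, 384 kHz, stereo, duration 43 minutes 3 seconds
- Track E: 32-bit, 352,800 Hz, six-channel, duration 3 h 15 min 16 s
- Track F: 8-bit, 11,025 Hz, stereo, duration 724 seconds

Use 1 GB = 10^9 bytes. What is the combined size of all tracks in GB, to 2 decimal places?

Track A: 11,025 × 595 × 1 × 2 = 13,119,750 bytes.
Track B: 56 minutes = 3,360 s; 28,000 × 3,360 × 1 × 2 = 188,160,000 bytes.
Track C: 96,000 × 878 × 2 × 1 = 168,576,000 bytes.
Track D: 43 minutes 3 seconds = 2,583 s; 384,000 × 2,583 × 4 × 2 = 7,934,976,000 bytes.
Track E: 3 h 15 min 16 s = 11,716 s; 352,800 × 11,716 × 4 × 6 = 99,201,715,200 bytes.
Track F: 11,025 × 724 × 1 × 2 = 15,964,200 bytes.
Total = 107,522,511,150 bytes = 107.52 GB.

107.52 GB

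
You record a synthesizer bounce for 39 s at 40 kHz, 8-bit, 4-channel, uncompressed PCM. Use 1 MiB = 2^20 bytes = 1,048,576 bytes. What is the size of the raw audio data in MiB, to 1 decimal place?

Bytes = 40,000 samples/s × 39 s × 1 bytes/sample × 4 ch = 6,240,000 bytes.
6,240,000 / 1,048,576 = 6.0 MiB.

6.0 MiB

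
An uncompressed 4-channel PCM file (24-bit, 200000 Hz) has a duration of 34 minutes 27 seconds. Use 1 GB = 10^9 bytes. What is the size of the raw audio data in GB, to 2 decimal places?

Duration = 34 minutes 27 seconds = 2,067 s.
Bytes = 200,000 samples/s × 2,067 s × 3 bytes/sample × 4 ch = 4,960,800,000 bytes.
4,960,800,000 / 1,000,000,000 = 4.96 GB.

4.96 GB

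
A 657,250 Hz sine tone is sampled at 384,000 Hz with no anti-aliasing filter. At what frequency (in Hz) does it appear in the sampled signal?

Nyquist = 384,000/2 = 192,000 Hz; 657,250 Hz exceeds it.
Alias = |657,250 − 2×384,000| = |657,250 − 768,000| = 110,750 Hz.

110,750 Hz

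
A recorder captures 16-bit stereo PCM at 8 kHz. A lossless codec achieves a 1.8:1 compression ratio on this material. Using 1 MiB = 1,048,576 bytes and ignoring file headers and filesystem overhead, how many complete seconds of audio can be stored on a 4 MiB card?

Uncompressed byte rate = 8,000 × 2 × 2 = 32,000 bytes/s.
After 1.8:1 compression, effective rate ≈ 17777.78 bytes/s.
Capacity = 4 × 1,048,576 = 4,194,304 bytes.
4,194,304 / effective rate ≈ 235.93 s → 235 seconds.

235 seconds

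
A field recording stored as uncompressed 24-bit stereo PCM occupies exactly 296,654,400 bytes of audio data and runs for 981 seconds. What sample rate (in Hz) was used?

Bytes = sample_rate × seconds × bytes_per_sample × channels.
sample_rate = 296,654,400 / (981 × 3 × 2) = 296,654,400 / 5,886 = 50,400 Hz.

50,400 Hz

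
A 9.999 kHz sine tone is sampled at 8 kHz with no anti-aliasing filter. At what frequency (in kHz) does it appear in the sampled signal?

1.999 kHz

Nyquist = 8,000/2 = 4,000 Hz; 9,999 Hz exceeds it.
Alias = |9,999 − 1×8,000| = |9,999 − 8,000| = 1,999 Hz = 1.999 kHz.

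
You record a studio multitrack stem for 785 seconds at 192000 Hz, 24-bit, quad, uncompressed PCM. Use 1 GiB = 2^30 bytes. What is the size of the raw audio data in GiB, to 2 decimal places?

Bytes = 192,000 samples/s × 785 s × 3 bytes/sample × 4 ch = 1,808,640,000 bytes.
1,808,640,000 / 1,073,741,824 = 1.68 GiB.

1.68 GiB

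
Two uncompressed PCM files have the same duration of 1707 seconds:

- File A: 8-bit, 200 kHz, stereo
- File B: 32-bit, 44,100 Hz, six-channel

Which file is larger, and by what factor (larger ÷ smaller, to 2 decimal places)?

File A: 200,000 × 1 × 2 = 400,000 bytes/s.
File B: 44,100 × 4 × 6 = 1,058,400 bytes/s.
File B is larger; ratio = 1,806,688,800 / 682,800,000 = 2.65.

File B, by a factor of 2.65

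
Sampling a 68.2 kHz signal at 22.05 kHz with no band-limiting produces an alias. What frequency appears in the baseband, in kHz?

Nyquist = 22,050/2 = 11,025 Hz; 68,200 Hz exceeds it.
Alias = |68,200 − 3×22,050| = |68,200 − 66,150| = 2,050 Hz = 2.05 kHz.

2.05 kHz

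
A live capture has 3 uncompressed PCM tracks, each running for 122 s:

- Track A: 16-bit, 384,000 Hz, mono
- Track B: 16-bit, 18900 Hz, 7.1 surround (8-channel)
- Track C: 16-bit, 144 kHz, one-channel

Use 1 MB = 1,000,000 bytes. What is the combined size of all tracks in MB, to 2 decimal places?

165.72 MB

Track A: 384,000 × 122 × 2 × 1 = 93,696,000 bytes.
Track B: 18,900 × 122 × 2 × 8 = 36,892,800 bytes.
Track C: 144,000 × 122 × 2 × 1 = 35,136,000 bytes.
Total = 165,724,800 bytes = 165.72 MB.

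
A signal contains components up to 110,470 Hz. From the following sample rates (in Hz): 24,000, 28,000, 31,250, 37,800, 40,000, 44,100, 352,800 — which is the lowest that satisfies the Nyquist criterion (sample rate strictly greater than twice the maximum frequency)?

Need sample rate > 2 × 110,470 = 220,940 Hz.
Lowest listed rate above 220,940 Hz is 352,800 Hz.

352,800 Hz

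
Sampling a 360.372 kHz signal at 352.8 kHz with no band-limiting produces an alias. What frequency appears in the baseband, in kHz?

Nyquist = 352,800/2 = 176,400 Hz; 360,372 Hz exceeds it.
Alias = |360,372 − 1×352,800| = |360,372 − 352,800| = 7,572 Hz = 7.572 kHz.

7.572 kHz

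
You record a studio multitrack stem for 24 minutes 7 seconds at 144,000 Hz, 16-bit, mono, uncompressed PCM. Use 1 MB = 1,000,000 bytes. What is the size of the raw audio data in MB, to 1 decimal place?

Duration = 24 minutes 7 seconds = 1,447 s.
Bytes = 144,000 samples/s × 1,447 s × 2 bytes/sample × 1 ch = 416,736,000 bytes.
416,736,000 / 1,000,000 = 416.7 MB.

416.7 MB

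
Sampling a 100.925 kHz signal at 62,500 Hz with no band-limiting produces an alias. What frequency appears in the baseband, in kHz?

Nyquist = 62,500/2 = 31,250 Hz; 100,925 Hz exceeds it.
Alias = |100,925 − 2×62,500| = |100,925 − 125,000| = 24,075 Hz = 24.075 kHz.

24.075 kHz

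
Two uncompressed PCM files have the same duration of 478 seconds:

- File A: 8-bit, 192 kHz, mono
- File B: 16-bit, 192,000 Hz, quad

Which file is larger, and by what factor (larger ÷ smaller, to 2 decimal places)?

File A: 192,000 × 1 × 1 = 192,000 bytes/s.
File B: 192,000 × 2 × 4 = 1,536,000 bytes/s.
File B is larger; ratio = 734,208,000 / 91,776,000 = 8.00.

File B, by a factor of 8.00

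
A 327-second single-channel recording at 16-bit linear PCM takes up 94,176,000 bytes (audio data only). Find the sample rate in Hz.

144,000 Hz

Bytes = sample_rate × seconds × bytes_per_sample × channels.
sample_rate = 94,176,000 / (327 × 2 × 1) = 94,176,000 / 654 = 144,000 Hz.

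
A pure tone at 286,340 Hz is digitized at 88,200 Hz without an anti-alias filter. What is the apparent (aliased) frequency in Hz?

21,740 Hz

Nyquist = 88,200/2 = 44,100 Hz; 286,340 Hz exceeds it.
Alias = |286,340 − 3×88,200| = |286,340 − 264,600| = 21,740 Hz.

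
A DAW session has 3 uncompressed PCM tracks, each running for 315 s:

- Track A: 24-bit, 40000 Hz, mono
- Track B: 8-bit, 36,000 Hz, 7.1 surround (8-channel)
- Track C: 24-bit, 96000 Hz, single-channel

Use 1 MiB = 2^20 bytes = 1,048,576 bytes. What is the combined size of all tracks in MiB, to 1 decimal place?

Track A: 40,000 × 315 × 3 × 1 = 37,800,000 bytes.
Track B: 36,000 × 315 × 1 × 8 = 90,720,000 bytes.
Track C: 96,000 × 315 × 3 × 1 = 90,720,000 bytes.
Total = 219,240,000 bytes = 209.1 MiB.

209.1 MiB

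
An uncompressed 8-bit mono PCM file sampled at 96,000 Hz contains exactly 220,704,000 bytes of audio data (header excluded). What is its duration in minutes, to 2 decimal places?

Byte rate = 96,000 × 1 × 1 = 96,000 bytes/s.
Duration = 220,704,000 / 96,000 = 2,299 s.
2,299 s / 60 = 38.32 minutes.

38.32 minutes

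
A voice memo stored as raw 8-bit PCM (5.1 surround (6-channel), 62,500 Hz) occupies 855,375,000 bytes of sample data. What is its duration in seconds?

Byte rate = 62,500 × 1 × 6 = 375,000 bytes/s.
Duration = 855,375,000 / 375,000 = 2,281 s.

2,281 seconds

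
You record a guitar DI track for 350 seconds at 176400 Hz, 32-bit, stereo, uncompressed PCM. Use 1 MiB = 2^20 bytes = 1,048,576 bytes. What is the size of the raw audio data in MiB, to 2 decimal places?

471.04 MiB

Bytes = 176,400 samples/s × 350 s × 4 bytes/sample × 2 ch = 493,920,000 bytes.
493,920,000 / 1,048,576 = 471.04 MiB.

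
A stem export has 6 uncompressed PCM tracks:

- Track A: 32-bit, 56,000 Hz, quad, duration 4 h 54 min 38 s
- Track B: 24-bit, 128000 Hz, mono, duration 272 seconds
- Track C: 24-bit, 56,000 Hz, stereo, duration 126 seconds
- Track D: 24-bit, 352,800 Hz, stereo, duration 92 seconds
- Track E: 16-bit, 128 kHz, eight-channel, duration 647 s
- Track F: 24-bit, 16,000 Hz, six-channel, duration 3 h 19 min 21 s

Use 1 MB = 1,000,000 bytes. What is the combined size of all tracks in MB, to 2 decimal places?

20950.84 MB

Track A: 4 h 54 min 38 s = 17,678 s; 56,000 × 17,678 × 4 × 4 = 15,839,488,000 bytes.
Track B: 128,000 × 272 × 3 × 1 = 104,448,000 bytes.
Track C: 56,000 × 126 × 3 × 2 = 42,336,000 bytes.
Track D: 352,800 × 92 × 3 × 2 = 194,745,600 bytes.
Track E: 128,000 × 647 × 2 × 8 = 1,325,056,000 bytes.
Track F: 3 h 19 min 21 s = 11,961 s; 16,000 × 11,961 × 3 × 6 = 3,444,768,000 bytes.
Total = 20,950,841,600 bytes = 20950.84 MB.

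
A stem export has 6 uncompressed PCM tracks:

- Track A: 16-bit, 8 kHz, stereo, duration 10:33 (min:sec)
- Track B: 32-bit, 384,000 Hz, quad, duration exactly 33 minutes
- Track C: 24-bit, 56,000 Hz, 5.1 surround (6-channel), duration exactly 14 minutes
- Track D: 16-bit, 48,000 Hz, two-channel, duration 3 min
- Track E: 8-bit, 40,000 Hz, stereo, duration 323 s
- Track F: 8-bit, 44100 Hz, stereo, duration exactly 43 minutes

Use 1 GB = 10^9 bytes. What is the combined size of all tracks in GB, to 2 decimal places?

Track A: 10:33 (min:sec) = 633 s; 8,000 × 633 × 2 × 2 = 20,256,000 bytes.
Track B: exactly 33 minutes = 1,980 s; 384,000 × 1,980 × 4 × 4 = 12,165,120,000 bytes.
Track C: exactly 14 minutes = 840 s; 56,000 × 840 × 3 × 6 = 846,720,000 bytes.
Track D: 3 min = 180 s; 48,000 × 180 × 2 × 2 = 34,560,000 bytes.
Track E: 40,000 × 323 × 1 × 2 = 25,840,000 bytes.
Track F: exactly 43 minutes = 2,580 s; 44,100 × 2,580 × 1 × 2 = 227,556,000 bytes.
Total = 13,320,052,000 bytes = 13.32 GB.

13.32 GB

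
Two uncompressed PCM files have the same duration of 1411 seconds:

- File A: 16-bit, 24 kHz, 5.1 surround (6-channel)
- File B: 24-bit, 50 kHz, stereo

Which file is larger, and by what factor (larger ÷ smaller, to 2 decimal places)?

File B, by a factor of 1.04

File A: 24,000 × 2 × 6 = 288,000 bytes/s.
File B: 50,000 × 3 × 2 = 300,000 bytes/s.
File B is larger; ratio = 423,300,000 / 406,368,000 = 1.04.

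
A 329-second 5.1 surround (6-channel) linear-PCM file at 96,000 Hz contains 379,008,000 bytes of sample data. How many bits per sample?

16 bits

Bytes per sample = 379,008,000 / (96,000 × 329 × 6) = 379,008,000 / 189,504,000 = 2.
Bit depth = 2 × 8 = 16 bits.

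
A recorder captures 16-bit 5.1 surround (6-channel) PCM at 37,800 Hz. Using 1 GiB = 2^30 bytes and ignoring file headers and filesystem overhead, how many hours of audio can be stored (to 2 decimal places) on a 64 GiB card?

42.08 hours

Uncompressed byte rate = 37,800 × 2 × 6 = 453,600 bytes/s.
Capacity = 64 × 1,073,741,824 = 68,719,476,736 bytes.
68,719,476,736 / 453,600 ≈ 151497.96 s → 42.08 hours.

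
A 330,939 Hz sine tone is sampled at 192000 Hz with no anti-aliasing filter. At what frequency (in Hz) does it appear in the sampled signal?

Nyquist = 192,000/2 = 96,000 Hz; 330,939 Hz exceeds it.
Alias = |330,939 − 2×192,000| = |330,939 − 384,000| = 53,061 Hz.

53,061 Hz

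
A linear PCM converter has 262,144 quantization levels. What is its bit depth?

18 bits

log2(262,144) = 18.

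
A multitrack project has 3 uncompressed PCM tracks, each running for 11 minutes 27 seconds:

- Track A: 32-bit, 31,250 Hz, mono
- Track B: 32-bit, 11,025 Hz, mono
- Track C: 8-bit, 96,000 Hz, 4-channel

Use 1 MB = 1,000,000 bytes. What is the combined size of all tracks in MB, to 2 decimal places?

379.98 MB

11 minutes 27 seconds = 687 s.
Track A: 31,250 × 687 × 4 × 1 = 85,875,000 bytes.
Track B: 11,025 × 687 × 4 × 1 = 30,296,700 bytes.
Track C: 96,000 × 687 × 1 × 4 = 263,808,000 bytes.
Total = 379,979,700 bytes = 379.98 MB.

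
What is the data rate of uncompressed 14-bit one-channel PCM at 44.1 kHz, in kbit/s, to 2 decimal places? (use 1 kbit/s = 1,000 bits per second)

Bit rate = 44,100 × 14 × 1 = 617,400 bits/s.
= 617.40 kbit/s.

617.40 kbit/s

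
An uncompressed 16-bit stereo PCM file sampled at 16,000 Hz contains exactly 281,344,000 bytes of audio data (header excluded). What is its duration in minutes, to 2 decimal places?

Byte rate = 16,000 × 2 × 2 = 64,000 bytes/s.
Duration = 281,344,000 / 64,000 = 4,396 s.
4,396 s / 60 = 73.27 minutes.

73.27 minutes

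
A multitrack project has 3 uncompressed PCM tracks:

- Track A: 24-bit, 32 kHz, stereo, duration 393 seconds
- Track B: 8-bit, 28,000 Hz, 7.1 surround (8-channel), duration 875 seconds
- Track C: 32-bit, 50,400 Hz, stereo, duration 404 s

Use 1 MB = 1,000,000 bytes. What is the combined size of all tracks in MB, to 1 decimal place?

Track A: 32,000 × 393 × 3 × 2 = 75,456,000 bytes.
Track B: 28,000 × 875 × 1 × 8 = 196,000,000 bytes.
Track C: 50,400 × 404 × 4 × 2 = 162,892,800 bytes.
Total = 434,348,800 bytes = 434.3 MB.

434.3 MB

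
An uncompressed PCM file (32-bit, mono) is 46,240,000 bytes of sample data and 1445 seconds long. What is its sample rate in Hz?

Bytes = sample_rate × seconds × bytes_per_sample × channels.
sample_rate = 46,240,000 / (1,445 × 4 × 1) = 46,240,000 / 5,780 = 8,000 Hz.

8,000 Hz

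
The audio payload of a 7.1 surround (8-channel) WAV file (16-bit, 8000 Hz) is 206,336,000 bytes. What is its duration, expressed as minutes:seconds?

Byte rate = 8,000 × 2 × 8 = 128,000 bytes/s.
Duration = 206,336,000 / 128,000 = 1,612 s.
1,612 s = 26:52.

26:52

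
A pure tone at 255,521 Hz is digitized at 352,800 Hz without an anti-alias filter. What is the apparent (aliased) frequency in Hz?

97,279 Hz

Nyquist = 352,800/2 = 176,400 Hz; 255,521 Hz exceeds it.
Alias = |255,521 − 1×352,800| = |255,521 − 352,800| = 97,279 Hz.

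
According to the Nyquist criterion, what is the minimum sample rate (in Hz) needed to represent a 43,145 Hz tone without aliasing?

86,290 Hz

Minimum sample rate = 2 × 43,145 Hz = 86,290 Hz.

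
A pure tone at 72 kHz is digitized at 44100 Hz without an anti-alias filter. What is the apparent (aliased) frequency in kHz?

Nyquist = 44,100/2 = 22,050 Hz; 72,000 Hz exceeds it.
Alias = |72,000 − 2×44,100| = |72,000 − 88,200| = 16,200 Hz = 16.2 kHz.

16.2 kHz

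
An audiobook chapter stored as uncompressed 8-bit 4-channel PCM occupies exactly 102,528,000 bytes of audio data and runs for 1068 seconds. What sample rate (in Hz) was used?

24,000 Hz

Bytes = sample_rate × seconds × bytes_per_sample × channels.
sample_rate = 102,528,000 / (1,068 × 1 × 4) = 102,528,000 / 4,272 = 24,000 Hz.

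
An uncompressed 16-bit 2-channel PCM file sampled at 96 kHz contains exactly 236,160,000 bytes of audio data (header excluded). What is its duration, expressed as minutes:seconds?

Byte rate = 96,000 × 2 × 2 = 384,000 bytes/s.
Duration = 236,160,000 / 384,000 = 615 s.
615 s = 10:15.

10:15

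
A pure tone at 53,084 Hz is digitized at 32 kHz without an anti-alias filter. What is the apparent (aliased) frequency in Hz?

Nyquist = 32,000/2 = 16,000 Hz; 53,084 Hz exceeds it.
Alias = |53,084 − 2×32,000| = |53,084 − 64,000| = 10,916 Hz.

10,916 Hz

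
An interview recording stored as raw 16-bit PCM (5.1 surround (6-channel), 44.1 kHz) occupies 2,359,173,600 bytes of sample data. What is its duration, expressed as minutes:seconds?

74:18

Byte rate = 44,100 × 2 × 6 = 529,200 bytes/s.
Duration = 2,359,173,600 / 529,200 = 4,458 s.
4,458 s = 74:18.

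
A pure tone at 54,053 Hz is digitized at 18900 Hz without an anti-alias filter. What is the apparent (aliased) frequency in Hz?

Nyquist = 18,900/2 = 9,450 Hz; 54,053 Hz exceeds it.
Alias = |54,053 − 3×18,900| = |54,053 − 56,700| = 2,647 Hz.

2,647 Hz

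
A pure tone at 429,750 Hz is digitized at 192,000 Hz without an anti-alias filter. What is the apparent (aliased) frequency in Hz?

Nyquist = 192,000/2 = 96,000 Hz; 429,750 Hz exceeds it.
Alias = |429,750 − 2×192,000| = |429,750 − 384,000| = 45,750 Hz.

45,750 Hz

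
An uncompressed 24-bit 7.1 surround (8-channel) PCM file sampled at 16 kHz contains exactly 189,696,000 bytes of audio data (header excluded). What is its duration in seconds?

494 seconds

Byte rate = 16,000 × 3 × 8 = 384,000 bytes/s.
Duration = 189,696,000 / 384,000 = 494 s.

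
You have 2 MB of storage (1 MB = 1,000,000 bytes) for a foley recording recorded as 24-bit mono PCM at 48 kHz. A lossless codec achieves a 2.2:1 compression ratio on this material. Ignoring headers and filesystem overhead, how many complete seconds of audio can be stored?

Uncompressed byte rate = 48,000 × 3 × 1 = 144,000 bytes/s.
After 2.2:1 compression, effective rate ≈ 65454.55 bytes/s.
Capacity = 2 × 1,000,000 = 2,000,000 bytes.
2,000,000 / effective rate ≈ 30.56 s → 30 seconds.

30 seconds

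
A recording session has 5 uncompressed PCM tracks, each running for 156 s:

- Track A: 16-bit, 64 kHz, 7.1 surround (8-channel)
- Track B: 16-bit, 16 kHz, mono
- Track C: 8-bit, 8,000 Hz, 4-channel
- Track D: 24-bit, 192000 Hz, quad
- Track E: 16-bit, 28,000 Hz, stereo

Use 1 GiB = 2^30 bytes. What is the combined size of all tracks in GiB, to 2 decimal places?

0.51 GiB

Track A: 64,000 × 156 × 2 × 8 = 159,744,000 bytes.
Track B: 16,000 × 156 × 2 × 1 = 4,992,000 bytes.
Track C: 8,000 × 156 × 1 × 4 = 4,992,000 bytes.
Track D: 192,000 × 156 × 3 × 4 = 359,424,000 bytes.
Track E: 28,000 × 156 × 2 × 2 = 17,472,000 bytes.
Total = 546,624,000 bytes = 0.51 GiB.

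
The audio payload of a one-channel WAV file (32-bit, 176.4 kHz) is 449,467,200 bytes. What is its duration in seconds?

637 seconds

Byte rate = 176,400 × 4 × 1 = 705,600 bytes/s.
Duration = 449,467,200 / 705,600 = 637 s.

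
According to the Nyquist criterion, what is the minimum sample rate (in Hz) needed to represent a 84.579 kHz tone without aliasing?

Minimum sample rate = 2 × 84,579 Hz = 169,158 Hz.

169,158 Hz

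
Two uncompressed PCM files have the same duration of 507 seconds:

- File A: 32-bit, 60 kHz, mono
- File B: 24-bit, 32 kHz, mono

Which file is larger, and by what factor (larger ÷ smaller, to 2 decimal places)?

File A: 60,000 × 4 × 1 = 240,000 bytes/s.
File B: 32,000 × 3 × 1 = 96,000 bytes/s.
File A is larger; ratio = 121,680,000 / 48,672,000 = 2.50.

File A, by a factor of 2.50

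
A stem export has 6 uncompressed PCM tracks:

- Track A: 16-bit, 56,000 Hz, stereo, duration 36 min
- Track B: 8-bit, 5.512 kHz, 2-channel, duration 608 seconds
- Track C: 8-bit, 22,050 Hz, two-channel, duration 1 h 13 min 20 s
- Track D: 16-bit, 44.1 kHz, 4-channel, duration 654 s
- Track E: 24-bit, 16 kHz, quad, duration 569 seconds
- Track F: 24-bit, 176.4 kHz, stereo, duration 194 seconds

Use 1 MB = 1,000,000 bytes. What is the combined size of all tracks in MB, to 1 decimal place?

Track A: 36 min = 2,160 s; 56,000 × 2,160 × 2 × 2 = 483,840,000 bytes.
Track B: 5,512 × 608 × 1 × 2 = 6,702,592 bytes.
Track C: 1 h 13 min 20 s = 4,400 s; 22,050 × 4,400 × 1 × 2 = 194,040,000 bytes.
Track D: 44,100 × 654 × 2 × 4 = 230,731,200 bytes.
Track E: 16,000 × 569 × 3 × 4 = 109,248,000 bytes.
Track F: 176,400 × 194 × 3 × 2 = 205,329,600 bytes.
Total = 1,229,891,392 bytes = 1229.9 MB.

1229.9 MB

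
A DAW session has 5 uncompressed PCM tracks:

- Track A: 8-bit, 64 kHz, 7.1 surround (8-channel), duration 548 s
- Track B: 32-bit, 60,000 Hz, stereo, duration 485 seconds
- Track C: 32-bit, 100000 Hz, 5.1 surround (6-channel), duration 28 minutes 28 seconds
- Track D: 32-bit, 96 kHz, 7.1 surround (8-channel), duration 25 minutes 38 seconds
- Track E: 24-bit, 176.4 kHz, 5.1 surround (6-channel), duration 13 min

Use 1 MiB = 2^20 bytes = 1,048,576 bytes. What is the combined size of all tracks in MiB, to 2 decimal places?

11266.68 MiB

Track A: 64,000 × 548 × 1 × 8 = 280,576,000 bytes.
Track B: 60,000 × 485 × 4 × 2 = 232,800,000 bytes.
Track C: 28 minutes 28 seconds = 1,708 s; 100,000 × 1,708 × 4 × 6 = 4,099,200,000 bytes.
Track D: 25 minutes 38 seconds = 1,538 s; 96,000 × 1,538 × 4 × 8 = 4,724,736,000 bytes.
Track E: 13 min = 780 s; 176,400 × 780 × 3 × 6 = 2,476,656,000 bytes.
Total = 11,813,968,000 bytes = 11266.68 MiB.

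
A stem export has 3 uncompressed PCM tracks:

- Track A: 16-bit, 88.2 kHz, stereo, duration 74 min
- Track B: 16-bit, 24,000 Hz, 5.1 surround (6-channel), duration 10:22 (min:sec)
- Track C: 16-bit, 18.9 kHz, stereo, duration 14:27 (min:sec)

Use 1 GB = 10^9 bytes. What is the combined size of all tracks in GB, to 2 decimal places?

Track A: 74 min = 4,440 s; 88,200 × 4,440 × 2 × 2 = 1,566,432,000 bytes.
Track B: 10:22 (min:sec) = 622 s; 24,000 × 622 × 2 × 6 = 179,136,000 bytes.
Track C: 14:27 (min:sec) = 867 s; 18,900 × 867 × 2 × 2 = 65,545,200 bytes.
Total = 1,811,113,200 bytes = 1.81 GB.

1.81 GB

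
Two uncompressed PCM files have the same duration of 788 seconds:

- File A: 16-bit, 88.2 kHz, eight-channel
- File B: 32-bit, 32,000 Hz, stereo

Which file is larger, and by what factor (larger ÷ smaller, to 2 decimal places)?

File A, by a factor of 5.51

File A: 88,200 × 2 × 8 = 1,411,200 bytes/s.
File B: 32,000 × 4 × 2 = 256,000 bytes/s.
File A is larger; ratio = 1,112,025,600 / 201,728,000 = 5.51.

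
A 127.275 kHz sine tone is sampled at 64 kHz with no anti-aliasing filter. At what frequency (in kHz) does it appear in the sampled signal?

0.725 kHz

Nyquist = 64,000/2 = 32,000 Hz; 127,275 Hz exceeds it.
Alias = |127,275 − 2×64,000| = |127,275 − 128,000| = 725 Hz = 0.725 kHz.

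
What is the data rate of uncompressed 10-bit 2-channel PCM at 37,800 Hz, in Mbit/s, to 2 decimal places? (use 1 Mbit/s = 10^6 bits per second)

0.76 Mbit/s

Bit rate = 37,800 × 10 × 2 = 756,000 bits/s.
= 0.76 Mbit/s.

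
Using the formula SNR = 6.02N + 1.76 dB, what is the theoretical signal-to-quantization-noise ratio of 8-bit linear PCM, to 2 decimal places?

6.02 × 8 + 1.76 = 49.92 dB.

49.92 dB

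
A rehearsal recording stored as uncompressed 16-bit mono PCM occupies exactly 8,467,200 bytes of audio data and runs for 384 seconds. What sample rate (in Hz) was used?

Bytes = sample_rate × seconds × bytes_per_sample × channels.
sample_rate = 8,467,200 / (384 × 2 × 1) = 8,467,200 / 768 = 11,025 Hz.

11,025 Hz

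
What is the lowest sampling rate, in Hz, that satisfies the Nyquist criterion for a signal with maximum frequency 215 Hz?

430 Hz

Minimum sample rate = 2 × 215 Hz = 430 Hz.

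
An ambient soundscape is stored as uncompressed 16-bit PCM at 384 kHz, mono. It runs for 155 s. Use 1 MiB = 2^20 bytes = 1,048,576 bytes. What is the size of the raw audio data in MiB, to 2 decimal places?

113.53 MiB

Bytes = 384,000 samples/s × 155 s × 2 bytes/sample × 1 ch = 119,040,000 bytes.
119,040,000 / 1,048,576 = 113.53 MiB.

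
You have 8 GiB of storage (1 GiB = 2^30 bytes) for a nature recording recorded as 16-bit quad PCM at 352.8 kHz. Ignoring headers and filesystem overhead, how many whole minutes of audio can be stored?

50 minutes

Uncompressed byte rate = 352,800 × 2 × 4 = 2,822,400 bytes/s.
Capacity = 8 × 1,073,741,824 = 8,589,934,592 bytes.
8,589,934,592 / 2,822,400 ≈ 3043.49 s → 50 minutes.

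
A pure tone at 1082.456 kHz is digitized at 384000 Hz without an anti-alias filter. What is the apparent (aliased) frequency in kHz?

69.544 kHz

Nyquist = 384,000/2 = 192,000 Hz; 1,082,456 Hz exceeds it.
Alias = |1,082,456 − 3×384,000| = |1,082,456 − 1,152,000| = 69,544 Hz = 69.544 kHz.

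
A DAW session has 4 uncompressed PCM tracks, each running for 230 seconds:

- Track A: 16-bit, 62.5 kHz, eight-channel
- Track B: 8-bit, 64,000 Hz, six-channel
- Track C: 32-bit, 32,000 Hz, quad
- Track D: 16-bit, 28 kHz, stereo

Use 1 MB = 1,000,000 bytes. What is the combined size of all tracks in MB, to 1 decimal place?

461.8 MB

Track A: 62,500 × 230 × 2 × 8 = 230,000,000 bytes.
Track B: 64,000 × 230 × 1 × 6 = 88,320,000 bytes.
Track C: 32,000 × 230 × 4 × 4 = 117,760,000 bytes.
Track D: 28,000 × 230 × 2 × 2 = 25,760,000 bytes.
Total = 461,840,000 bytes = 461.8 MB.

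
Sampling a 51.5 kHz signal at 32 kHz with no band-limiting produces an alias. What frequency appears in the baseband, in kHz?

Nyquist = 32,000/2 = 16,000 Hz; 51,500 Hz exceeds it.
Alias = |51,500 − 2×32,000| = |51,500 − 64,000| = 12,500 Hz = 12.5 kHz.

12.5 kHz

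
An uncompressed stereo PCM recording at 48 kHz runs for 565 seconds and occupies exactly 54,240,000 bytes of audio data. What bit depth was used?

Bytes per sample = 54,240,000 / (48,000 × 565 × 2) = 54,240,000 / 54,240,000 = 1.
Bit depth = 1 × 8 = 8 bits.

8 bits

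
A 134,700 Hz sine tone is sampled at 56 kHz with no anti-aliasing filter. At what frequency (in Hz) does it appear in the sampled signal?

22,700 Hz

Nyquist = 56,000/2 = 28,000 Hz; 134,700 Hz exceeds it.
Alias = |134,700 − 2×56,000| = |134,700 − 112,000| = 22,700 Hz.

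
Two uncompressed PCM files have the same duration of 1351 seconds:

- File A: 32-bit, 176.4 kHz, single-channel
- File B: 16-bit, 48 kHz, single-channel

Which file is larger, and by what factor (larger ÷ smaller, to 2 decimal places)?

File A: 176,400 × 4 × 1 = 705,600 bytes/s.
File B: 48,000 × 2 × 1 = 96,000 bytes/s.
File A is larger; ratio = 953,265,600 / 129,696,000 = 7.35.

File A, by a factor of 7.35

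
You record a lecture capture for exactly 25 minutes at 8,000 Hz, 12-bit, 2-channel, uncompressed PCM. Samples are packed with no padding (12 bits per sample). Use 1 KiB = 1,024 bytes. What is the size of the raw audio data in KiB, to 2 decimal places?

Duration = exactly 25 minutes = 1,500 s.
Bits = 8,000 × 1,500 × 12 × 2 = 288,000,000 bits = 36,000,000 bytes.
36,000,000 / 1,024 = 35156.25 KiB.

35156.25 KiB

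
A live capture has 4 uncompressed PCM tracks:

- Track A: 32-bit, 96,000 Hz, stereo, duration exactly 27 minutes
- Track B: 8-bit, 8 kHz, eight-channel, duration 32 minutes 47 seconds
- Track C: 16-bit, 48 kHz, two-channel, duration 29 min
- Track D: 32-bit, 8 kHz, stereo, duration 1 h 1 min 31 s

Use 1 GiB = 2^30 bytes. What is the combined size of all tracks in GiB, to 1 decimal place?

1.8 GiB

Track A: exactly 27 minutes = 1,620 s; 96,000 × 1,620 × 4 × 2 = 1,244,160,000 bytes.
Track B: 32 minutes 47 seconds = 1,967 s; 8,000 × 1,967 × 1 × 8 = 125,888,000 bytes.
Track C: 29 min = 1,740 s; 48,000 × 1,740 × 2 × 2 = 334,080,000 bytes.
Track D: 1 h 1 min 31 s = 3,691 s; 8,000 × 3,691 × 4 × 2 = 236,224,000 bytes.
Total = 1,940,352,000 bytes = 1.8 GiB.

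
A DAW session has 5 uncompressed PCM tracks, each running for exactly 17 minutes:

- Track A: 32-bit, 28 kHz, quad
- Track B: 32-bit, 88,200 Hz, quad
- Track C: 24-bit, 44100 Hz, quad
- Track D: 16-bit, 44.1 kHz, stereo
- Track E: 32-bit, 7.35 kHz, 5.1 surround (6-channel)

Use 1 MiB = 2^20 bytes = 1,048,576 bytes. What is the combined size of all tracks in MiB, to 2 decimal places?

2666.50 MiB

exactly 17 minutes = 1,020 s.
Track A: 28,000 × 1,020 × 4 × 4 = 456,960,000 bytes.
Track B: 88,200 × 1,020 × 4 × 4 = 1,439,424,000 bytes.
Track C: 44,100 × 1,020 × 3 × 4 = 539,784,000 bytes.
Track D: 44,100 × 1,020 × 2 × 2 = 179,928,000 bytes.
Track E: 7,350 × 1,020 × 4 × 6 = 179,928,000 bytes.
Total = 2,796,024,000 bytes = 2666.50 MiB.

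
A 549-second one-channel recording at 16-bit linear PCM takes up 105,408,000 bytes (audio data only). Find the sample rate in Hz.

Bytes = sample_rate × seconds × bytes_per_sample × channels.
sample_rate = 105,408,000 / (549 × 2 × 1) = 105,408,000 / 1,098 = 96,000 Hz.

96,000 Hz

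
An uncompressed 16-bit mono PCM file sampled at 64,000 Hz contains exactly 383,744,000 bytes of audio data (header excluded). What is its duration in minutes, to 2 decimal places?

Byte rate = 64,000 × 2 × 1 = 128,000 bytes/s.
Duration = 383,744,000 / 128,000 = 2,998 s.
2,998 s / 60 = 49.97 minutes.

49.97 minutes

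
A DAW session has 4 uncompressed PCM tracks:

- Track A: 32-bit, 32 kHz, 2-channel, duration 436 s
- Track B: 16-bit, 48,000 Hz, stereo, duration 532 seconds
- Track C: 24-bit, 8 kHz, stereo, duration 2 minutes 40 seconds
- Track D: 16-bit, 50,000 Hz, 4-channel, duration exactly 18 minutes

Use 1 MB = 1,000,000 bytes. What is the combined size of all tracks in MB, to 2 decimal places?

653.44 MB

Track A: 32,000 × 436 × 4 × 2 = 111,616,000 bytes.
Track B: 48,000 × 532 × 2 × 2 = 102,144,000 bytes.
Track C: 2 minutes 40 seconds = 160 s; 8,000 × 160 × 3 × 2 = 7,680,000 bytes.
Track D: exactly 18 minutes = 1,080 s; 50,000 × 1,080 × 2 × 4 = 432,000,000 bytes.
Total = 653,440,000 bytes = 653.44 MB.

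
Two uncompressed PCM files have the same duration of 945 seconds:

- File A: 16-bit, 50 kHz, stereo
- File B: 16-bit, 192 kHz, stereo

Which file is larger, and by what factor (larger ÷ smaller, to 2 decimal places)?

File A: 50,000 × 2 × 2 = 200,000 bytes/s.
File B: 192,000 × 2 × 2 = 768,000 bytes/s.
File B is larger; ratio = 725,760,000 / 189,000,000 = 3.84.

File B, by a factor of 3.84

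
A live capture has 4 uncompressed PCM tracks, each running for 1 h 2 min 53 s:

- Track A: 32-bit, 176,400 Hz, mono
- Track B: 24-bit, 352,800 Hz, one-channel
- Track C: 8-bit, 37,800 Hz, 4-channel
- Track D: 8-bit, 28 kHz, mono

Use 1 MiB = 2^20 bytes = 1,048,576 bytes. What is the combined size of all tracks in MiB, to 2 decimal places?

1 h 2 min 53 s = 3,773 s.
Track A: 176,400 × 3,773 × 4 × 1 = 2,662,228,800 bytes.
Track B: 352,800 × 3,773 × 3 × 1 = 3,993,343,200 bytes.
Track C: 37,800 × 3,773 × 1 × 4 = 570,477,600 bytes.
Track D: 28,000 × 3,773 × 1 × 1 = 105,644,000 bytes.
Total = 7,331,693,600 bytes = 6992.05 MiB.

6992.05 MiB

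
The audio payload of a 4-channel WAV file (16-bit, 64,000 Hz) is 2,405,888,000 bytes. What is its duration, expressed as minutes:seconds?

78:19

Byte rate = 64,000 × 2 × 4 = 512,000 bytes/s.
Duration = 2,405,888,000 / 512,000 = 4,699 s.
4,699 s = 78:19.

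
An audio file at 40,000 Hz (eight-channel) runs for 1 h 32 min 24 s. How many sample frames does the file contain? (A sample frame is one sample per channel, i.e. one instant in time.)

1 h 32 min 24 s = 5,544 s.
40,000 samples/s × 5,544 s = 221,760,000 frames.

221,760,000 sample frames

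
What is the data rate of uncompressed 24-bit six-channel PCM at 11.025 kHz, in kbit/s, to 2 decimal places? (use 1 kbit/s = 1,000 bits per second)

1587.60 kbit/s

Bit rate = 11,025 × 24 × 6 = 1,587,600 bits/s.
= 1587.60 kbit/s.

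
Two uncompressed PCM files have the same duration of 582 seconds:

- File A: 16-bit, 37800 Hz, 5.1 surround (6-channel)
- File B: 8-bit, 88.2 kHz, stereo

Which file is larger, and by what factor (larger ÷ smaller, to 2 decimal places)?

File A, by a factor of 2.57

File A: 37,800 × 2 × 6 = 453,600 bytes/s.
File B: 88,200 × 1 × 2 = 176,400 bytes/s.
File A is larger; ratio = 263,995,200 / 102,664,800 = 2.57.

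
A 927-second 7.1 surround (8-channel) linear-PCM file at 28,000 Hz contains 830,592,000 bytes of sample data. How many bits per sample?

Bytes per sample = 830,592,000 / (28,000 × 927 × 8) = 830,592,000 / 207,648,000 = 4.
Bit depth = 4 × 8 = 32 bits.

32 bits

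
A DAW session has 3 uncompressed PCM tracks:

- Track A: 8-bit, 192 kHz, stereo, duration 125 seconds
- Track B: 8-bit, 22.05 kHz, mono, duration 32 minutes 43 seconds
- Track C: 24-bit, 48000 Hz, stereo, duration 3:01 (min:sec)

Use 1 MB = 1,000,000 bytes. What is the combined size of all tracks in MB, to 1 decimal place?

Track A: 192,000 × 125 × 1 × 2 = 48,000,000 bytes.
Track B: 32 minutes 43 seconds = 1,963 s; 22,050 × 1,963 × 1 × 1 = 43,284,150 bytes.
Track C: 3:01 (min:sec) = 181 s; 48,000 × 181 × 3 × 2 = 52,128,000 bytes.
Total = 143,412,150 bytes = 143.4 MB.

143.4 MB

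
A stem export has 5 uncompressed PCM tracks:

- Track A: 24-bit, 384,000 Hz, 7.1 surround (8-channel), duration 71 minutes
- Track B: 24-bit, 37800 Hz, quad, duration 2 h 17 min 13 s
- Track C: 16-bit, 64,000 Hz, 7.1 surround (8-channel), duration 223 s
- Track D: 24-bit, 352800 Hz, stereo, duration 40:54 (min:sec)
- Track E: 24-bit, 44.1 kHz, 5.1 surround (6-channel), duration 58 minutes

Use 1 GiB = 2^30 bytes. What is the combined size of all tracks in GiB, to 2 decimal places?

Track A: 71 minutes = 4,260 s; 384,000 × 4,260 × 3 × 8 = 39,260,160,000 bytes.
Track B: 2 h 17 min 13 s = 8,233 s; 37,800 × 8,233 × 3 × 4 = 3,734,488,800 bytes.
Track C: 64,000 × 223 × 2 × 8 = 228,352,000 bytes.
Track D: 40:54 (min:sec) = 2,454 s; 352,800 × 2,454 × 3 × 2 = 5,194,627,200 bytes.
Track E: 58 minutes = 3,480 s; 44,100 × 3,480 × 3 × 6 = 2,762,424,000 bytes.
Total = 51,180,052,000 bytes = 47.67 GiB.

47.67 GiB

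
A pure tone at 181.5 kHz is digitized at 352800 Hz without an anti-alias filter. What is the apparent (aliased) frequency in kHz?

Nyquist = 352,800/2 = 176,400 Hz; 181,500 Hz exceeds it.
Alias = |181,500 − 1×352,800| = |181,500 − 352,800| = 171,300 Hz = 171.3 kHz.

171.3 kHz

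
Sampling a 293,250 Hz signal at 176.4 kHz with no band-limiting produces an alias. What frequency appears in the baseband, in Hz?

59,550 Hz

Nyquist = 176,400/2 = 88,200 Hz; 293,250 Hz exceeds it.
Alias = |293,250 − 2×176,400| = |293,250 − 352,800| = 59,550 Hz.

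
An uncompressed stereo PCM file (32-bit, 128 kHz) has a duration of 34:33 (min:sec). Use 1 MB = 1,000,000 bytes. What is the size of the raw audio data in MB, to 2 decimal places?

2122.75 MB

Duration = 34:33 (min:sec) = 2,073 s.
Bytes = 128,000 samples/s × 2,073 s × 4 bytes/sample × 2 ch = 2,122,752,000 bytes.
2,122,752,000 / 1,000,000 = 2122.75 MB.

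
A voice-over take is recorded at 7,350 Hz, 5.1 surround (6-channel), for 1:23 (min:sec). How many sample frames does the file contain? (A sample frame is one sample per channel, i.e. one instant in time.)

610,050 sample frames

1:23 (min:sec) = 83 s.
7,350 samples/s × 83 s = 610,050 frames.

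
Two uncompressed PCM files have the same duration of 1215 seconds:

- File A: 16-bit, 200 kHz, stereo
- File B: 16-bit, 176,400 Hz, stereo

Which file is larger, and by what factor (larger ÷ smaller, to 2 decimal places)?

File A, by a factor of 1.13

File A: 200,000 × 2 × 2 = 800,000 bytes/s.
File B: 176,400 × 2 × 2 = 705,600 bytes/s.
File A is larger; ratio = 972,000,000 / 857,304,000 = 1.13.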